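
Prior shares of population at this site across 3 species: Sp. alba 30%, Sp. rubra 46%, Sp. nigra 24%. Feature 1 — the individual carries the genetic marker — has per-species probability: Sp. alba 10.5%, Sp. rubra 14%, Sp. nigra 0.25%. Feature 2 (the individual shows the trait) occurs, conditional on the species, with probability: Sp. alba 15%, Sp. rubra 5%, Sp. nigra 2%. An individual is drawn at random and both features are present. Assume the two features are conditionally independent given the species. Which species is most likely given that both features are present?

Compute prior × likelihood for every hypothesis:
  Sp. alba: 0.3 × 0.105 × 0.15 = 0.004725
  Sp. rubra: 0.46 × 0.14 × 0.05 = 0.00322
  Sp. nigra: 0.24 × 0.0025 × 0.02 = 0.000012
Sum = 0.007957.
Largest term belongs to Sp. alba, so Sp. alba is most probable.

Sp. alba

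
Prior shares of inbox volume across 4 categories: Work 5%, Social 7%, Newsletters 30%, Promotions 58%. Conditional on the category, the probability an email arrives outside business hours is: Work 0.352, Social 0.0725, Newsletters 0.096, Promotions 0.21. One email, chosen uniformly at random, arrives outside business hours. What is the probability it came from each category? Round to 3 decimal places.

Compute prior × likelihood for every hypothesis:
  Work: 0.05 × 0.352 = 0.0176
  Social: 0.07 × 0.0725 = 0.005075
  Newsletters: 0.3 × 0.096 = 0.0288
  Promotions: 0.58 × 0.21 = 0.1218
Sum = 0.173275.
P(Work | off-hours) = 0.0176/0.173275 ≈ 0.102
P(Social | off-hours) = 0.005075/0.173275 ≈ 0.029
P(Newsletters | off-hours) = 0.0288/0.173275 ≈ 0.166
P(Promotions | off-hours) = 0.1218/0.173275 ≈ 0.703

Work 0.102, Social 0.029, Newsletters 0.166, Promotions 0.703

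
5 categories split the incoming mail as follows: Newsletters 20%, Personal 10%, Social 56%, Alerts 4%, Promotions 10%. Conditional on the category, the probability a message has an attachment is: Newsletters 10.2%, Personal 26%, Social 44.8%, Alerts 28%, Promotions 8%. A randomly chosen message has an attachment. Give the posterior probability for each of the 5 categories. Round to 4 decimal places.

By Bayes' rule, posterior ∝ prior × likelihood:
  Newsletters: 0.2 × 0.102 = 0.0204
  Personal: 0.1 × 0.26 = 0.026
  Social: 0.56 × 0.448 = 0.25088
  Alerts: 0.04 × 0.28 = 0.0112
  Promotions: 0.1 × 0.08 = 0.008
Total = 0.31648.
P(Newsletters | attachment) = 0.0204/0.31648 ≈ 0.0645
P(Personal | attachment) = 0.026/0.31648 ≈ 0.0822
P(Social | attachment) = 0.25088/0.31648 ≈ 0.7927
P(Alerts | attachment) = 0.0112/0.31648 ≈ 0.0354
P(Promotions | attachment) = 0.008/0.31648 ≈ 0.0253

Newsletters 0.0645, Personal 0.0822, Social 0.7927, Alerts 0.0354, Promotions 0.0253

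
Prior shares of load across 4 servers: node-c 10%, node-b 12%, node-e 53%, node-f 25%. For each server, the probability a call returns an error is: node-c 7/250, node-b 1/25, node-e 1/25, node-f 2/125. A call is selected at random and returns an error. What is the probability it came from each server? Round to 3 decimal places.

node-c 0.085, node-b 0.146, node-e 0.646, node-f 0.122

Prior × likelihood for each hypothesis:
  node-c: 0.1 × 0.028 = 0.0028
  node-b: 0.12 × 0.04 = 0.0048
  node-e: 0.53 × 0.04 = 0.0212
  node-f: 0.25 × 0.016 = 0.004
Sum = 0.0328.
P(node-c | error) = 0.0028/0.0328 ≈ 0.085
P(node-b | error) = 0.0048/0.0328 ≈ 0.146
P(node-e | error) = 0.0212/0.0328 ≈ 0.646
P(node-f | error) = 0.004/0.0328 ≈ 0.122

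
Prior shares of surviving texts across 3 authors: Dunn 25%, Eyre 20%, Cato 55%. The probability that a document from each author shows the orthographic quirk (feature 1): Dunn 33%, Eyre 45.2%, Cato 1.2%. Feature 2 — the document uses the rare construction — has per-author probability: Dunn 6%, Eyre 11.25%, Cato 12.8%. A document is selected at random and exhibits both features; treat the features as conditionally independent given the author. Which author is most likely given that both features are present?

Eyre

Compute prior × likelihood for every hypothesis:
  Dunn: 0.25 × 0.33 × 0.06 = 0.00495
  Eyre: 0.2 × 0.452 × 0.1125 = 0.01017
  Cato: 0.55 × 0.012 × 0.128 = 0.0008448
Sum = 0.0159648.
Largest term belongs to Eyre, so Eyre is most probable.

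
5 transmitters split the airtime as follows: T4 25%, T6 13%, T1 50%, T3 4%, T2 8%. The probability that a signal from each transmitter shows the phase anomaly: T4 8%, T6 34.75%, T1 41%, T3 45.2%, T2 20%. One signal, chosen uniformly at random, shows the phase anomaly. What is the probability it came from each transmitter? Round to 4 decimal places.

Compute prior × likelihood for every hypothesis:
  T4: 0.25 × 0.08 = 0.02
  T6: 0.13 × 0.3475 = 0.045175
  T1: 0.5 × 0.41 = 0.205
  T3: 0.04 × 0.452 = 0.01808
  T2: 0.08 × 0.2 = 0.016
Sum = 0.304255.
P(T4 | anomaly) = 0.02/0.304255 ≈ 0.0657
P(T6 | anomaly) = 0.045175/0.304255 ≈ 0.1485
P(T1 | anomaly) = 0.205/0.304255 ≈ 0.6738
P(T3 | anomaly) = 0.01808/0.304255 ≈ 0.0594
P(T2 | anomaly) = 0.016/0.304255 ≈ 0.0526

T4 0.0657, T6 0.1485, T1 0.6738, T3 0.0594, T2 0.0526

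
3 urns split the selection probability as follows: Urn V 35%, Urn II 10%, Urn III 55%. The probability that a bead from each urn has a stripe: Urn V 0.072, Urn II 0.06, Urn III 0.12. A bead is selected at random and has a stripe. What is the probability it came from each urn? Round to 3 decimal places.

Prior × likelihood for each hypothesis:
  Urn V: 0.35 × 0.072 = 0.0252
  Urn II: 0.1 × 0.06 = 0.006
  Urn III: 0.55 × 0.12 = 0.066
Total = 0.0972.
P(Urn V | striped) = 0.0252/0.0972 ≈ 0.259
P(Urn II | striped) = 0.006/0.0972 ≈ 0.062
P(Urn III | striped) = 0.066/0.0972 ≈ 0.679
(Check: 0.259+0.062+0.679 = 1.000.)

Urn V 0.259, Urn II 0.062, Urn III 0.679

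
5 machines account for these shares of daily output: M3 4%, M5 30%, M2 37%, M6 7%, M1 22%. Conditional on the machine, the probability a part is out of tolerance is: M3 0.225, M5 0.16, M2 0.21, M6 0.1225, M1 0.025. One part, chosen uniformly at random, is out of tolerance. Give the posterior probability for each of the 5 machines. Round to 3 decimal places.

Unnormalized posteriors (prior × likelihood):
  M3: 0.04 × 0.225 = 0.009
  M5: 0.3 × 0.16 = 0.048
  M2: 0.37 × 0.21 = 0.0777
  M6: 0.07 × 0.1225 = 0.008575
  M1: 0.22 × 0.025 = 0.0055
Normalizing constant = 0.148775.
P(M3 | oversize) = 0.009/0.148775 ≈ 0.060
P(M5 | oversize) = 0.048/0.148775 ≈ 0.323
P(M2 | oversize) = 0.0777/0.148775 ≈ 0.522
P(M6 | oversize) = 0.008575/0.148775 ≈ 0.058
P(M1 | oversize) = 0.0055/0.148775 ≈ 0.037

M3 0.060, M5 0.323, M2 0.522, M6 0.058, M1 0.037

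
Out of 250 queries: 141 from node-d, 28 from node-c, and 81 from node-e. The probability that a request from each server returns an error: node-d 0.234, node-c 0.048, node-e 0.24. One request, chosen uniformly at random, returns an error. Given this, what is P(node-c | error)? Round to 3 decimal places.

By Bayes' rule, posterior ∝ prior × likelihood:
  node-d: 0.564 × 0.234 = 0.131976
  node-c: 0.112 × 0.048 = 0.005376
  node-e: 0.324 × 0.24 = 0.07776
Sum = 0.215112.
P(node-c | evidence) = 0.005376 / 0.215112 ≈ 0.025.

0.025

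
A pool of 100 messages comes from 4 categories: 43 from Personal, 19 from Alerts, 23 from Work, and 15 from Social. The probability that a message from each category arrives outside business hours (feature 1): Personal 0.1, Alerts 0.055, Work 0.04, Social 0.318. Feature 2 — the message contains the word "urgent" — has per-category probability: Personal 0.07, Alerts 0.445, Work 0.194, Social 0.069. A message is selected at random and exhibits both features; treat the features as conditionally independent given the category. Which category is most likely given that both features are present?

Compute prior × likelihood for every hypothesis:
  Personal: 0.43 × 0.1 × 0.07 = 0.00301
  Alerts: 0.19 × 0.055 × 0.445 = 0.00465025
  Work: 0.23 × 0.04 × 0.194 = 0.0017848
  Social: 0.15 × 0.318 × 0.069 = 0.0032913
Normalizing constant = 0.01273635.
Largest term belongs to Alerts, so Alerts is most probable.

Alerts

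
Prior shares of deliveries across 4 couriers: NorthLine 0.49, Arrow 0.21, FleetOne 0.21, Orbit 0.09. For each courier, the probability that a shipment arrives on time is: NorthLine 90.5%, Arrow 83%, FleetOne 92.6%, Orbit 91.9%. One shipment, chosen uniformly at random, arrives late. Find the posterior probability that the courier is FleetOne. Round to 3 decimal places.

Taking complements, P(late | each) = NorthLine 0.095, Arrow 0.17, FleetOne 0.074, Orbit 0.081.
Prior × likelihood for each hypothesis:
  NorthLine: 0.49 × 0.095 = 0.04655
  Arrow: 0.21 × 0.17 = 0.0357
  FleetOne: 0.21 × 0.074 = 0.01554
  Orbit: 0.09 × 0.081 = 0.00729
Normalizing constant = 0.10508.
P(FleetOne | evidence) = 0.01554 / 0.10508 ≈ 0.148.

0.148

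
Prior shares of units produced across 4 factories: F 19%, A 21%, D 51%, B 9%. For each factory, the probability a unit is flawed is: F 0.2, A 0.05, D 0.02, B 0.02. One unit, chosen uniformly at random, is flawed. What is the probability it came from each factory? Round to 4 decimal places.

Unnormalized posteriors (prior × likelihood):
  F: 0.19 × 0.2 = 0.038
  A: 0.21 × 0.05 = 0.0105
  D: 0.51 × 0.02 = 0.0102
  B: 0.09 × 0.02 = 0.0018
Sum = 0.0605.
P(F | flawed) = 0.038/0.0605 ≈ 0.6281
P(A | flawed) = 0.0105/0.0605 ≈ 0.1736
P(D | flawed) = 0.0102/0.0605 ≈ 0.1686
P(B | flawed) = 0.0018/0.0605 ≈ 0.0298
(Check: 0.6281+0.1736+0.1686+0.0298 = 1.0001.)

F 0.6281, A 0.1736, D 0.1686, B 0.0298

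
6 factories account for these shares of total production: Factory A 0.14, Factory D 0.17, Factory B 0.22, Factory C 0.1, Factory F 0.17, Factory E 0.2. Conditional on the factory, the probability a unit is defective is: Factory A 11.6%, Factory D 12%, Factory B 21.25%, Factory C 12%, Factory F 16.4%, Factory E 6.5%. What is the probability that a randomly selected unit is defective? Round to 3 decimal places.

By Bayes' rule, posterior ∝ prior × likelihood:
  Factory A: 0.14 × 0.116 = 0.01624
  Factory D: 0.17 × 0.12 = 0.0204
  Factory B: 0.22 × 0.2125 = 0.04675
  Factory C: 0.1 × 0.12 = 0.012
  Factory F: 0.17 × 0.164 = 0.02788
  Factory E: 0.2 × 0.065 = 0.013
P(defective) = 0.01624 + 0.0204 + 0.04675 + 0.012 + 0.02788 + 0.013 = 0.13627 → 0.136.

0.136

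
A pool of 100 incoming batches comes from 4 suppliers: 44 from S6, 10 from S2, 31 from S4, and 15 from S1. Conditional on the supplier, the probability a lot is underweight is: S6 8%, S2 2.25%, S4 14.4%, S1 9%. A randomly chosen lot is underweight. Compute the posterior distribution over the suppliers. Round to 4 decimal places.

S6 0.3682, S2 0.0235, S4 0.4670, S1 0.1412

Unnormalized posteriors (prior × likelihood):
  S6: 0.44 × 0.08 = 0.0352
  S2: 0.1 × 0.0225 = 0.00225
  S4: 0.31 × 0.144 = 0.04464
  S1: 0.15 × 0.09 = 0.0135
Total = 0.09559.
P(S6 | underweight) = 0.0352/0.09559 ≈ 0.3682
P(S2 | underweight) = 0.00225/0.09559 ≈ 0.0235
P(S4 | underweight) = 0.04464/0.09559 ≈ 0.4670
P(S1 | underweight) = 0.0135/0.09559 ≈ 0.1412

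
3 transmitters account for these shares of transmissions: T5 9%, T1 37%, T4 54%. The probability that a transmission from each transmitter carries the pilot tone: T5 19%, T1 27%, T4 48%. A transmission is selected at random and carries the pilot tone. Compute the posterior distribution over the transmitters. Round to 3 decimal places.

T5 0.045, T1 0.266, T4 0.689

Compute prior × likelihood for every hypothesis:
  T5: 0.09 × 0.19 = 0.0171
  T1: 0.37 × 0.27 = 0.0999
  T4: 0.54 × 0.48 = 0.2592
Sum = 0.3762.
P(T5 | pilot) = 0.0171/0.3762 ≈ 0.045
P(T1 | pilot) = 0.0999/0.3762 ≈ 0.266
P(T4 | pilot) = 0.2592/0.3762 ≈ 0.689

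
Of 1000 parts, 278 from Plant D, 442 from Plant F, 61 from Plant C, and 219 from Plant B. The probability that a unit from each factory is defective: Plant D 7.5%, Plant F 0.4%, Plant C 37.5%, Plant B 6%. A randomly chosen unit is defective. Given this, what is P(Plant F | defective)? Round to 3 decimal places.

0.030

Prior × likelihood for each hypothesis:
  Plant D: 0.278 × 0.075 = 0.02085
  Plant F: 0.442 × 0.004 = 0.001768
  Plant C: 0.061 × 0.375 = 0.022875
  Plant B: 0.219 × 0.06 = 0.01314
Normalizing constant = 0.058633.
P(Plant F | evidence) = 0.001768 / 0.058633 ≈ 0.030.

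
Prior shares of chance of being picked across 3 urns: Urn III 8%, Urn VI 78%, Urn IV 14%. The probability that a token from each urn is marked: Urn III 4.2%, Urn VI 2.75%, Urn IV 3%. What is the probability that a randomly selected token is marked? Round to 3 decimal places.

0.029

Unnormalized posteriors (prior × likelihood):
  Urn III: 0.08 × 0.042 = 0.00336
  Urn VI: 0.78 × 0.0275 = 0.02145
  Urn IV: 0.14 × 0.03 = 0.0042
P(marked) = 0.00336 + 0.02145 + 0.0042 = 0.02901 → 0.029.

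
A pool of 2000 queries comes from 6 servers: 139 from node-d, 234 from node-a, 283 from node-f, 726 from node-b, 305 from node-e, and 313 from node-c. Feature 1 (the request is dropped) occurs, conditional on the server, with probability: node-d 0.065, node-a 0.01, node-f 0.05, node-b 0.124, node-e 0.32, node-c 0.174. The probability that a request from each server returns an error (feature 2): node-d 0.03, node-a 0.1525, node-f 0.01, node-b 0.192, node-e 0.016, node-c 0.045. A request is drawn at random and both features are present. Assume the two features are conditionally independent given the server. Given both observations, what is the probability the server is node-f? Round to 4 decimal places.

0.0064

Unnormalized posteriors (prior × likelihood):
  node-d: 0.0695 × 0.065 × 0.03 = 0.000135525
  node-a: 0.117 × 0.01 × 0.1525 = 0.000178425
  node-f: 0.1415 × 0.05 × 0.01 = 0.00007075
  node-b: 0.363 × 0.124 × 0.192 = 0.008642304
  node-e: 0.1525 × 0.32 × 0.016 = 0.0007808
  node-c: 0.1565 × 0.174 × 0.045 = 0.001225395
Total = 0.011033199.
P(node-f | evidence) = 0.00007075 / 0.011033199 ≈ 0.0064.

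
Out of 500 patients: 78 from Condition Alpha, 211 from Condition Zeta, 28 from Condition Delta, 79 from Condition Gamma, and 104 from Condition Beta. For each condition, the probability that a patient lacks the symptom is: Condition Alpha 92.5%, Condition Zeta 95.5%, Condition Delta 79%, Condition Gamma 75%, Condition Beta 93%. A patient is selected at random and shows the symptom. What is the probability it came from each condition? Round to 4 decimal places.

Condition Alpha 0.1212, Condition Zeta 0.1968, Condition Delta 0.1219, Condition Gamma 0.4093, Condition Beta 0.1509

Taking complements, P(symptomatic | each) = Condition Alpha 0.075, Condition Zeta 0.045, Condition Delta 0.21, Condition Gamma 0.25, Condition Beta 0.07.
Unnormalized posteriors (prior × likelihood):
  Condition Alpha: 0.156 × 0.075 = 0.0117
  Condition Zeta: 0.422 × 0.045 = 0.01899
  Condition Delta: 0.056 × 0.21 = 0.01176
  Condition Gamma: 0.158 × 0.25 = 0.0395
  Condition Beta: 0.208 × 0.07 = 0.01456
Sum = 0.09651.
P(Condition Alpha | symptomatic) = 0.0117/0.09651 ≈ 0.1212
P(Condition Zeta | symptomatic) = 0.01899/0.09651 ≈ 0.1968
P(Condition Delta | symptomatic) = 0.01176/0.09651 ≈ 0.1219
P(Condition Gamma | symptomatic) = 0.0395/0.09651 ≈ 0.4093
P(Condition Beta | symptomatic) = 0.01456/0.09651 ≈ 0.1509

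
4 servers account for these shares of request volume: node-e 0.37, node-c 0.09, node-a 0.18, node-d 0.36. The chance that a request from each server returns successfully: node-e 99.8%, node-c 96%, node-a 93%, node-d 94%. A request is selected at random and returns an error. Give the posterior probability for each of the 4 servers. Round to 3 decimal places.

Taking complements, P(error | each) = node-e 0.002, node-c 0.04, node-a 0.07, node-d 0.06.
Unnormalized posteriors (prior × likelihood):
  node-e: 0.37 × 0.002 = 0.00074
  node-c: 0.09 × 0.04 = 0.0036
  node-a: 0.18 × 0.07 = 0.0126
  node-d: 0.36 × 0.06 = 0.0216
Sum = 0.03854.
P(node-e | error) = 0.00074/0.03854 ≈ 0.019
P(node-c | error) = 0.0036/0.03854 ≈ 0.093
P(node-a | error) = 0.0126/0.03854 ≈ 0.327
P(node-d | error) = 0.0216/0.03854 ≈ 0.560

node-e 0.019, node-c 0.093, node-a 0.327, node-d 0.560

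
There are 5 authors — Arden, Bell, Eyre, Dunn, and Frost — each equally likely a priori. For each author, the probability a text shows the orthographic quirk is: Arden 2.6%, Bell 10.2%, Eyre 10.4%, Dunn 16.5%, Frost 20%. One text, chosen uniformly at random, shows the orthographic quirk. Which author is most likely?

Frost

With a uniform prior (1/5 each), posterior ∝ likelihood:
  Arden: 0.026
  Bell: 0.102
  Eyre: 0.104
  Dunn: 0.165
  Frost: 0.2
Sum = 0.597.
Largest term belongs to Frost, so Frost is most probable.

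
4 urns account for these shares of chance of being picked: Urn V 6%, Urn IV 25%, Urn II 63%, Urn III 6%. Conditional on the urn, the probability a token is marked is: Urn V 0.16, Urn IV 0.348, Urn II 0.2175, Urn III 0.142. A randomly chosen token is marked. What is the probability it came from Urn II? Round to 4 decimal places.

Prior × likelihood for each hypothesis:
  Urn V: 0.06 × 0.16 = 0.0096
  Urn IV: 0.25 × 0.348 = 0.087
  Urn II: 0.63 × 0.2175 = 0.137025
  Urn III: 0.06 × 0.142 = 0.00852
Sum = 0.242145.
P(Urn II | evidence) = 0.137025 / 0.242145 ≈ 0.5659.

0.5659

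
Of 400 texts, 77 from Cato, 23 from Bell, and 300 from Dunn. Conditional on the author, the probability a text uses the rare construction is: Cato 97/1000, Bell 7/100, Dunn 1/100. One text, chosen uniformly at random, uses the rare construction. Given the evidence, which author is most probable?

Cato

Prior × likelihood for each hypothesis:
  Cato: 0.1925 × 0.097 = 0.0186725
  Bell: 0.0575 × 0.07 = 0.004025
  Dunn: 0.75 × 0.01 = 0.0075
Total = 0.0301975.
Largest term belongs to Cato, so Cato is most probable.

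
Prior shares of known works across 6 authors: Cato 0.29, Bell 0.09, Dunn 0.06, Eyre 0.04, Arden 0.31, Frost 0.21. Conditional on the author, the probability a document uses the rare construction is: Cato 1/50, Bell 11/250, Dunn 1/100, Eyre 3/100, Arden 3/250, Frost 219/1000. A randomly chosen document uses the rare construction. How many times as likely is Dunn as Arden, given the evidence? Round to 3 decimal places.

0.161

Unnormalized posteriors (prior × likelihood):
  Cato: 0.29 × 0.02 = 0.0058
  Bell: 0.09 × 0.044 = 0.00396
  Dunn: 0.06 × 0.01 = 0.0006
  Eyre: 0.04 × 0.03 = 0.0012
  Arden: 0.31 × 0.012 = 0.00372
  Frost: 0.21 × 0.219 = 0.04599
Total = 0.06127.
The ratio is 0.0006 / 0.00372 (the normalizer cancels) = 0.161.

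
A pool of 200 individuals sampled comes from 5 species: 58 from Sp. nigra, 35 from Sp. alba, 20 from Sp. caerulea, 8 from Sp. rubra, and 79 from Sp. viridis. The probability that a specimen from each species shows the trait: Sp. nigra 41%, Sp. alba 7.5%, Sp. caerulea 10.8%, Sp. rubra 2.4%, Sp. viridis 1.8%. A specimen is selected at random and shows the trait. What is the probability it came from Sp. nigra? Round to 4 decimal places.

Compute prior × likelihood for every hypothesis:
  Sp. nigra: 0.29 × 0.41 = 0.1189
  Sp. alba: 0.175 × 0.075 = 0.013125
  Sp. caerulea: 0.1 × 0.108 = 0.0108
  Sp. rubra: 0.04 × 0.024 = 0.00096
  Sp. viridis: 0.395 × 0.018 = 0.00711
Normalizing constant = 0.150895.
P(Sp. nigra | evidence) = 0.1189 / 0.150895 ≈ 0.7880.

0.7880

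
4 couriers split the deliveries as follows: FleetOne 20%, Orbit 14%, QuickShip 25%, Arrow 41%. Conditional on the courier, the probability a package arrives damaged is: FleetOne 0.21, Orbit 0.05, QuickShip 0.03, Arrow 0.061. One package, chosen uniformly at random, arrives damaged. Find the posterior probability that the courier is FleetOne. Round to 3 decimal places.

0.515

Unnormalized posteriors (prior × likelihood):
  FleetOne: 0.2 × 0.21 = 0.042
  Orbit: 0.14 × 0.05 = 0.007
  QuickShip: 0.25 × 0.03 = 0.0075
  Arrow: 0.41 × 0.061 = 0.02501
Sum = 0.08151.
P(FleetOne | evidence) = 0.042 / 0.08151 ≈ 0.515.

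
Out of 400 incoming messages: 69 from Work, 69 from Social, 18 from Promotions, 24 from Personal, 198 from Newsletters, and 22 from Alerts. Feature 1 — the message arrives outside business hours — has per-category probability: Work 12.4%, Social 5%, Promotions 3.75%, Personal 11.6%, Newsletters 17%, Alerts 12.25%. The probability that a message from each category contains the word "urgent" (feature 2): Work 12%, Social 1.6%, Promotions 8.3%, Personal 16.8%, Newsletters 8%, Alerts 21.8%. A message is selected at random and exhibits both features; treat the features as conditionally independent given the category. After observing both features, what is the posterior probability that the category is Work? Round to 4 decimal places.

0.2101

By Bayes' rule, posterior ∝ prior × likelihood:
  Work: 0.1725 × 0.124 × 0.12 = 0.0025668
  Social: 0.1725 × 0.05 × 0.016 = 0.000138
  Promotions: 0.045 × 0.0375 × 0.083 = 0.0001400625
  Personal: 0.06 × 0.116 × 0.168 = 0.00116928
  Newsletters: 0.495 × 0.17 × 0.08 = 0.006732
  Alerts: 0.055 × 0.1225 × 0.218 = 0.001468775
Total = 0.0122149175.
P(Work | evidence) = 0.0025668 / 0.0122149175 ≈ 0.2101.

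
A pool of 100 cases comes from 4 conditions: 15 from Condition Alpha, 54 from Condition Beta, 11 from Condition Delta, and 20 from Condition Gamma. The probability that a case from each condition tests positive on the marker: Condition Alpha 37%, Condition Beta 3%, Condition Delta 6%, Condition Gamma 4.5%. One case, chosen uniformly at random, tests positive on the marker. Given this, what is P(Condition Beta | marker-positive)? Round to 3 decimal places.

0.186

Compute prior × likelihood for every hypothesis:
  Condition Alpha: 0.15 × 0.37 = 0.0555
  Condition Beta: 0.54 × 0.03 = 0.0162
  Condition Delta: 0.11 × 0.06 = 0.0066
  Condition Gamma: 0.2 × 0.045 = 0.009
Normalizing constant = 0.0873.
P(Condition Beta | evidence) = 0.0162 / 0.0873 ≈ 0.186.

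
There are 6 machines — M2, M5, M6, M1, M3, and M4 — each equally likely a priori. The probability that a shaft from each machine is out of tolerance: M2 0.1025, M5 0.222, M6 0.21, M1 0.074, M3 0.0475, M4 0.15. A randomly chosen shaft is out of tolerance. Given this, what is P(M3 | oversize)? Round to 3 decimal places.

0.059

Since the prior is uniform, the posterior is proportional to the likelihood:
  M2: 0.1025
  M5: 0.222
  M6: 0.21
  M1: 0.074
  M3: 0.0475
  M4: 0.15
Normalizing constant = 0.806.
P(M3 | evidence) = 0.0475 / 0.806 ≈ 0.059.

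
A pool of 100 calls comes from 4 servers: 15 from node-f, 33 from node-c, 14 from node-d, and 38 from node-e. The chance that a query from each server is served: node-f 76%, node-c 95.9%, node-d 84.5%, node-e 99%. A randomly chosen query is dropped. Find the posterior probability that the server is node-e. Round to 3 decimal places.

Taking complements, P(dropped | each) = node-f 0.24, node-c 0.041, node-d 0.155, node-e 0.01.
Compute prior × likelihood for every hypothesis:
  node-f: 0.15 × 0.24 = 0.036
  node-c: 0.33 × 0.041 = 0.01353
  node-d: 0.14 × 0.155 = 0.0217
  node-e: 0.38 × 0.01 = 0.0038
Total = 0.07503.
P(node-e | evidence) = 0.0038 / 0.07503 ≈ 0.051.

0.051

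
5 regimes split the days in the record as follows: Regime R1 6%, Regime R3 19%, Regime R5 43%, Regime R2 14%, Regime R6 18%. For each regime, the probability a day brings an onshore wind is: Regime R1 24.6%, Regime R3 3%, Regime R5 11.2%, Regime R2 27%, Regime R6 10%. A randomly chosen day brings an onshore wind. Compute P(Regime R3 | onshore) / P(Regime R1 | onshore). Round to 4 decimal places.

Prior × likelihood for each hypothesis:
  Regime R1: 0.06 × 0.246 = 0.01476
  Regime R3: 0.19 × 0.03 = 0.0057
  Regime R5: 0.43 × 0.112 = 0.04816
  Regime R2: 0.14 × 0.27 = 0.0378
  Regime R6: 0.18 × 0.1 = 0.018
Normalizing constant = 0.12442.
The ratio is 0.0057 / 0.01476 (the normalizer cancels) = 0.3862.

0.3862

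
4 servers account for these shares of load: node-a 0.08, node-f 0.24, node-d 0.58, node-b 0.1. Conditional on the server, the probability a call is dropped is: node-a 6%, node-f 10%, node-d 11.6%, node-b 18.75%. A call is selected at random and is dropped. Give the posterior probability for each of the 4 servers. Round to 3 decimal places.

Compute prior × likelihood for every hypothesis:
  node-a: 0.08 × 0.06 = 0.0048
  node-f: 0.24 × 0.1 = 0.024
  node-d: 0.58 × 0.116 = 0.06728
  node-b: 0.1 × 0.1875 = 0.01875
Total = 0.11483.
P(node-a | dropped) = 0.0048/0.11483 ≈ 0.042
P(node-f | dropped) = 0.024/0.11483 ≈ 0.209
P(node-d | dropped) = 0.06728/0.11483 ≈ 0.586
P(node-b | dropped) = 0.01875/0.11483 ≈ 0.163

node-a 0.042, node-f 0.209, node-d 0.586, node-b 0.163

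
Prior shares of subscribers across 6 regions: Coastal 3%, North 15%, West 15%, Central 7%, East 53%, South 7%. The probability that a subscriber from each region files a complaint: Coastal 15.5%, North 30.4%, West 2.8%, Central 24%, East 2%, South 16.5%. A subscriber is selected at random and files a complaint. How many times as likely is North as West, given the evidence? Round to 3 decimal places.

10.857

Compute prior × likelihood for every hypothesis:
  Coastal: 0.03 × 0.155 = 0.00465
  North: 0.15 × 0.304 = 0.0456
  West: 0.15 × 0.028 = 0.0042
  Central: 0.07 × 0.24 = 0.0168
  East: 0.53 × 0.02 = 0.0106
  South: 0.07 × 0.165 = 0.01155
Sum = 0.0934.
The ratio is 0.0456 / 0.0042 (the normalizer cancels) = 10.857.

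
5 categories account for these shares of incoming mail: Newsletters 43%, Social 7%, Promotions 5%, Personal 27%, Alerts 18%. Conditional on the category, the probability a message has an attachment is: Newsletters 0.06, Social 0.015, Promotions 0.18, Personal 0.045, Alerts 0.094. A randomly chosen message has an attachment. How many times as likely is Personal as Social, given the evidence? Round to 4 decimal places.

Unnormalized posteriors (prior × likelihood):
  Newsletters: 0.43 × 0.06 = 0.0258
  Social: 0.07 × 0.015 = 0.00105
  Promotions: 0.05 × 0.18 = 0.009
  Personal: 0.27 × 0.045 = 0.01215
  Alerts: 0.18 × 0.094 = 0.01692
Total = 0.06492.
The ratio is 0.01215 / 0.00105 (the normalizer cancels) = 11.5714.

11.5714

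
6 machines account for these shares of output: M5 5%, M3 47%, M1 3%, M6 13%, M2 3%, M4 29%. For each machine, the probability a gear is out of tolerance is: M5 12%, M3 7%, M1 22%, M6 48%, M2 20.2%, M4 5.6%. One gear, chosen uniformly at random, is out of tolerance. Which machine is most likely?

M6

Prior × likelihood for each hypothesis:
  M5: 0.05 × 0.12 = 0.006
  M3: 0.47 × 0.07 = 0.0329
  M1: 0.03 × 0.22 = 0.0066
  M6: 0.13 × 0.48 = 0.0624
  M2: 0.03 × 0.202 = 0.00606
  M4: 0.29 × 0.056 = 0.01624
Total = 0.1302.
Largest term belongs to M6, so M6 is most probable.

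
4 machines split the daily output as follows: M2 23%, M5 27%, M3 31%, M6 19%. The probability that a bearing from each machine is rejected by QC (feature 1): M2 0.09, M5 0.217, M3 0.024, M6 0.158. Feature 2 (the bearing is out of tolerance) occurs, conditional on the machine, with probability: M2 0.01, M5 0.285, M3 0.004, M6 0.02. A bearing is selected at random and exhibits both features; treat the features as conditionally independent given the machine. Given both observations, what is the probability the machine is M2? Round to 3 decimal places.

0.012

Compute prior × likelihood for every hypothesis:
  M2: 0.23 × 0.09 × 0.01 = 0.000207
  M5: 0.27 × 0.217 × 0.285 = 0.01669815
  M3: 0.31 × 0.024 × 0.004 = 0.00002976
  M6: 0.19 × 0.158 × 0.02 = 0.0006004
Sum = 0.01753531.
P(M2 | evidence) = 0.000207 / 0.01753531 ≈ 0.012.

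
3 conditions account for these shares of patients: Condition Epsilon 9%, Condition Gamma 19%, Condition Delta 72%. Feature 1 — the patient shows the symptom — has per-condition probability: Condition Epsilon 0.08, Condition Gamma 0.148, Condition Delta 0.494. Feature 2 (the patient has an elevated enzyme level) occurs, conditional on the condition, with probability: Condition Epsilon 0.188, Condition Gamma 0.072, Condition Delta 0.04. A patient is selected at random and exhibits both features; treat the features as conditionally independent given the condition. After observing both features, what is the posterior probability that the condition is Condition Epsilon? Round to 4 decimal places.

0.0769

By Bayes' rule, posterior ∝ prior × likelihood:
  Condition Epsilon: 0.09 × 0.08 × 0.188 = 0.0013536
  Condition Gamma: 0.19 × 0.148 × 0.072 = 0.00202464
  Condition Delta: 0.72 × 0.494 × 0.04 = 0.0142272
Normalizing constant = 0.01760544.
P(Condition Epsilon | evidence) = 0.0013536 / 0.01760544 ≈ 0.0769.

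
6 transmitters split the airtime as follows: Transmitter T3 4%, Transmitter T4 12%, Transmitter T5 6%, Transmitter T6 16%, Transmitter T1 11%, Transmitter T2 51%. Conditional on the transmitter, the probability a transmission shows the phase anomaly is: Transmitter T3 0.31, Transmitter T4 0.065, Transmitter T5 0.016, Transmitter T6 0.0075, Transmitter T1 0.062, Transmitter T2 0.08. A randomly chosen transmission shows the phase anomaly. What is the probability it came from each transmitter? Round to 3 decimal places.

Prior × likelihood for each hypothesis:
  Transmitter T3: 0.04 × 0.31 = 0.0124
  Transmitter T4: 0.12 × 0.065 = 0.0078
  Transmitter T5: 0.06 × 0.016 = 0.00096
  Transmitter T6: 0.16 × 0.0075 = 0.0012
  Transmitter T1: 0.11 × 0.062 = 0.00682
  Transmitter T2: 0.51 × 0.08 = 0.0408
Normalizing constant = 0.06998.
P(Transmitter T3 | anomaly) = 0.0124/0.06998 ≈ 0.177
P(Transmitter T4 | anomaly) = 0.0078/0.06998 ≈ 0.111
P(Transmitter T5 | anomaly) = 0.00096/0.06998 ≈ 0.014
P(Transmitter T6 | anomaly) = 0.0012/0.06998 ≈ 0.017
P(Transmitter T1 | anomaly) = 0.00682/0.06998 ≈ 0.097
P(Transmitter T2 | anomaly) = 0.0408/0.06998 ≈ 0.583

Transmitter T3 0.177, Transmitter T4 0.111, Transmitter T5 0.014, Transmitter T6 0.017, Transmitter T1 0.097, Transmitter T2 0.583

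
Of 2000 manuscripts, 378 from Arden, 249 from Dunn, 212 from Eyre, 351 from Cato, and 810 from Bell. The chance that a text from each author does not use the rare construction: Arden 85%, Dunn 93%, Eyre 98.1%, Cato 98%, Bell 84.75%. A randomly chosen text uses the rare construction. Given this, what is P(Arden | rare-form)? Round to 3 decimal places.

Taking complements, P(rare-form | each) = Arden 0.15, Dunn 0.07, Eyre 0.019, Cato 0.02, Bell 0.1525.
By Bayes' rule, posterior ∝ prior × likelihood:
  Arden: 0.189 × 0.15 = 0.02835
  Dunn: 0.1245 × 0.07 = 0.008715
  Eyre: 0.106 × 0.019 = 0.002014
  Cato: 0.1755 × 0.02 = 0.00351
  Bell: 0.405 × 0.1525 = 0.0617625
Sum = 0.1043515.
P(Arden | evidence) = 0.02835 / 0.1043515 ≈ 0.272.

0.272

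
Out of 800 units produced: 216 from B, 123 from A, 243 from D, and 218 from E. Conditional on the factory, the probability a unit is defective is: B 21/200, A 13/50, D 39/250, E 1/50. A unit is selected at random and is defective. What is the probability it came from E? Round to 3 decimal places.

Unnormalized posteriors (prior × likelihood):
  B: 0.27 × 0.105 = 0.02835
  A: 0.15375 × 0.26 = 0.039975
  D: 0.30375 × 0.156 = 0.047385
  E: 0.2725 × 0.02 = 0.00545
Normalizing constant = 0.12116.
P(E | evidence) = 0.00545 / 0.12116 ≈ 0.045.

0.045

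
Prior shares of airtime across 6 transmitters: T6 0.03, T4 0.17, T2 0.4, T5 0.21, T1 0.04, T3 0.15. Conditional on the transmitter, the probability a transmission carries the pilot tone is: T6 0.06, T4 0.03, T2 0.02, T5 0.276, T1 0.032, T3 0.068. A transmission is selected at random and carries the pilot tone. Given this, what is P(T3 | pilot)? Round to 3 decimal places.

0.121

Compute prior × likelihood for every hypothesis:
  T6: 0.03 × 0.06 = 0.0018
  T4: 0.17 × 0.03 = 0.0051
  T2: 0.4 × 0.02 = 0.008
  T5: 0.21 × 0.276 = 0.05796
  T1: 0.04 × 0.032 = 0.00128
  T3: 0.15 × 0.068 = 0.0102
Total = 0.08434.
P(T3 | evidence) = 0.0102 / 0.08434 ≈ 0.121.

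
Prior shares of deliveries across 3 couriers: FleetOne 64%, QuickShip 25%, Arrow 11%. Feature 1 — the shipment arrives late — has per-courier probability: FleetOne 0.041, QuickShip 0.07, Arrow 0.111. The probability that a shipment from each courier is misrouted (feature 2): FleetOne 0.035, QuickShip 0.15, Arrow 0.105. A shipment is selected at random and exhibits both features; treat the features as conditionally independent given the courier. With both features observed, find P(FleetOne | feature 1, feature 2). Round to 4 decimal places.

By Bayes' rule, posterior ∝ prior × likelihood:
  FleetOne: 0.64 × 0.041 × 0.035 = 0.0009184
  QuickShip: 0.25 × 0.07 × 0.15 = 0.002625
  Arrow: 0.11 × 0.111 × 0.105 = 0.00128205
Sum = 0.00482545.
P(FleetOne | evidence) = 0.0009184 / 0.00482545 ≈ 0.1903.

0.1903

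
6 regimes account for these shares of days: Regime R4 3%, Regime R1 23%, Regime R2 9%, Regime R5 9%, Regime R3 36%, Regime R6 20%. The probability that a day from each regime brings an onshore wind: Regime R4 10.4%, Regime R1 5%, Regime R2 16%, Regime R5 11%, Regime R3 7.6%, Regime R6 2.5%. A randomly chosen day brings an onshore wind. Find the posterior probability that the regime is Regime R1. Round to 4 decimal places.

Prior × likelihood for each hypothesis:
  Regime R4: 0.03 × 0.104 = 0.00312
  Regime R1: 0.23 × 0.05 = 0.0115
  Regime R2: 0.09 × 0.16 = 0.0144
  Regime R5: 0.09 × 0.11 = 0.0099
  Regime R3: 0.36 × 0.076 = 0.02736
  Regime R6: 0.2 × 0.025 = 0.005
Total = 0.07128.
P(Regime R1 | evidence) = 0.0115 / 0.07128 ≈ 0.1613.

0.1613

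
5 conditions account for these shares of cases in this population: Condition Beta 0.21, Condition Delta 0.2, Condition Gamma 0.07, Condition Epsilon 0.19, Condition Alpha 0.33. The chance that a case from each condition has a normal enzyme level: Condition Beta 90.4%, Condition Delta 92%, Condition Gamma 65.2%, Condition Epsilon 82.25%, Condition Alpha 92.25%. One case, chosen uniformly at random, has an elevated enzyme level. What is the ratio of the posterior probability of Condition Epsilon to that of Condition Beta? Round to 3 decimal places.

Taking complements, P(elevated | each) = Condition Beta 0.096, Condition Delta 0.08, Condition Gamma 0.348, Condition Epsilon 0.1775, Condition Alpha 0.0775.
By Bayes' rule, posterior ∝ prior × likelihood:
  Condition Beta: 0.21 × 0.096 = 0.02016
  Condition Delta: 0.2 × 0.08 = 0.016
  Condition Gamma: 0.07 × 0.348 = 0.02436
  Condition Epsilon: 0.19 × 0.1775 = 0.033725
  Condition Alpha: 0.33 × 0.0775 = 0.025575
Sum = 0.11982.
The ratio is 0.033725 / 0.02016 (the normalizer cancels) = 1.673.

1.673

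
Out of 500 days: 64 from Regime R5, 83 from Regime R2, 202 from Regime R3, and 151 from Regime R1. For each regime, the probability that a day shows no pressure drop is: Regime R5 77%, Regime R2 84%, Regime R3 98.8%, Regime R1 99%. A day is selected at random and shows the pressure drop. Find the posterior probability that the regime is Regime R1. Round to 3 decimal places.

Taking complements, P(drop | each) = Regime R5 0.23, Regime R2 0.16, Regime R3 0.012, Regime R1 0.01.
Compute prior × likelihood for every hypothesis:
  Regime R5: 0.128 × 0.23 = 0.02944
  Regime R2: 0.166 × 0.16 = 0.02656
  Regime R3: 0.404 × 0.012 = 0.004848
  Regime R1: 0.302 × 0.01 = 0.00302
Normalizing constant = 0.063868.
P(Regime R1 | evidence) = 0.00302 / 0.063868 ≈ 0.047.

0.047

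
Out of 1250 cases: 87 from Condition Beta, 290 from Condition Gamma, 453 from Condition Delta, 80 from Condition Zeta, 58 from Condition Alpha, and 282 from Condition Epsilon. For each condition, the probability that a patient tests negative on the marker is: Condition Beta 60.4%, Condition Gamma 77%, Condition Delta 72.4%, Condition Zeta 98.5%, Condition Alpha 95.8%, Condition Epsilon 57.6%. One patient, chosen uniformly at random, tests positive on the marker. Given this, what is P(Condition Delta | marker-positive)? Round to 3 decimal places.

Taking complements, P(marker-positive | each) = Condition Beta 0.396, Condition Gamma 0.23, Condition Delta 0.276, Condition Zeta 0.015, Condition Alpha 0.042, Condition Epsilon 0.424.
Prior × likelihood for each hypothesis:
  Condition Beta: 0.0696 × 0.396 = 0.0275616
  Condition Gamma: 0.232 × 0.23 = 0.05336
  Condition Delta: 0.3624 × 0.276 = 0.1000224
  Condition Zeta: 0.064 × 0.015 = 0.00096
  Condition Alpha: 0.0464 × 0.042 = 0.0019488
  Condition Epsilon: 0.2256 × 0.424 = 0.0956544
Sum = 0.2795072.
P(Condition Delta | evidence) = 0.1000224 / 0.2795072 ≈ 0.358.

0.358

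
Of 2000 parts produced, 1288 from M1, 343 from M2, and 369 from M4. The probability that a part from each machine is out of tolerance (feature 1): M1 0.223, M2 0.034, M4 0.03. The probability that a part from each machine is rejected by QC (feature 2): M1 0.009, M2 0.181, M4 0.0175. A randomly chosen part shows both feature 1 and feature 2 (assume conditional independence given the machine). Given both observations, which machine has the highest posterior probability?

M1

Prior × likelihood for each hypothesis:
  M1: 0.644 × 0.223 × 0.009 = 0.001292508
  M2: 0.1715 × 0.034 × 0.181 = 0.001055411
  M4: 0.1845 × 0.03 × 0.0175 = 0.0000968625
Sum = 0.0024447815.
Largest term belongs to M1, so M1 is most probable.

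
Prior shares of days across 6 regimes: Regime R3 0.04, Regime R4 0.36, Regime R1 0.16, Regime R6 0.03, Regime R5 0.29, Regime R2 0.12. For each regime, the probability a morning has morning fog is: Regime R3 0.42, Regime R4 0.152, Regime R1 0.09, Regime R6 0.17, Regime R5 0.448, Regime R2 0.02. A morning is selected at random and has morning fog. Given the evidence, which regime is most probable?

Prior × likelihood for each hypothesis:
  Regime R3: 0.04 × 0.42 = 0.0168
  Regime R4: 0.36 × 0.152 = 0.05472
  Regime R1: 0.16 × 0.09 = 0.0144
  Regime R6: 0.03 × 0.17 = 0.0051
  Regime R5: 0.29 × 0.448 = 0.12992
  Regime R2: 0.12 × 0.02 = 0.0024
Normalizing constant = 0.22334.
Largest term belongs to Regime R5, so Regime R5 is most probable.

Regime R5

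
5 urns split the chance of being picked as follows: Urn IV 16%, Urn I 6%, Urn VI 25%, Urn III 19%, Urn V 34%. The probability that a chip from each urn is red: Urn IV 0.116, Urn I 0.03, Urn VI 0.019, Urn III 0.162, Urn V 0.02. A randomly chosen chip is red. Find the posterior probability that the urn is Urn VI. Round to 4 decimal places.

0.0758

Compute prior × likelihood for every hypothesis:
  Urn IV: 0.16 × 0.116 = 0.01856
  Urn I: 0.06 × 0.03 = 0.0018
  Urn VI: 0.25 × 0.019 = 0.00475
  Urn III: 0.19 × 0.162 = 0.03078
  Urn V: 0.34 × 0.02 = 0.0068
Sum = 0.06269.
P(Urn VI | evidence) = 0.00475 / 0.06269 ≈ 0.0758.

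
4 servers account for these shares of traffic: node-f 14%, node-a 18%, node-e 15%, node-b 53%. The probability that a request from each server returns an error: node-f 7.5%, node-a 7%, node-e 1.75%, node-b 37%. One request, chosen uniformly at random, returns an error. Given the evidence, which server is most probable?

Compute prior × likelihood for every hypothesis:
  node-f: 0.14 × 0.075 = 0.0105
  node-a: 0.18 × 0.07 = 0.0126
  node-e: 0.15 × 0.0175 = 0.002625
  node-b: 0.53 × 0.37 = 0.1961
Sum = 0.221825.
Largest term belongs to node-b, so node-b is most probable.

node-b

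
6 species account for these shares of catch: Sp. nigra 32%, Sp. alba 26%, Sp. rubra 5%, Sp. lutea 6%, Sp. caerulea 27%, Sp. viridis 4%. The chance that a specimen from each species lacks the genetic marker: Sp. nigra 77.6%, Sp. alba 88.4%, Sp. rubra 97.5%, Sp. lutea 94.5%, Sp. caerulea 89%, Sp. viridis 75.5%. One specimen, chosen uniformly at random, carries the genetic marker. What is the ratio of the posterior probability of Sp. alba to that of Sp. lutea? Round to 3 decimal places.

9.139

Taking complements, P(marker | each) = Sp. nigra 0.224, Sp. alba 0.116, Sp. rubra 0.025, Sp. lutea 0.055, Sp. caerulea 0.11, Sp. viridis 0.245.
Prior × likelihood for each hypothesis:
  Sp. nigra: 0.32 × 0.224 = 0.07168
  Sp. alba: 0.26 × 0.116 = 0.03016
  Sp. rubra: 0.05 × 0.025 = 0.00125
  Sp. lutea: 0.06 × 0.055 = 0.0033
  Sp. caerulea: 0.27 × 0.11 = 0.0297
  Sp. viridis: 0.04 × 0.245 = 0.0098
Total = 0.14589.
The ratio is 0.03016 / 0.0033 (the normalizer cancels) = 9.139.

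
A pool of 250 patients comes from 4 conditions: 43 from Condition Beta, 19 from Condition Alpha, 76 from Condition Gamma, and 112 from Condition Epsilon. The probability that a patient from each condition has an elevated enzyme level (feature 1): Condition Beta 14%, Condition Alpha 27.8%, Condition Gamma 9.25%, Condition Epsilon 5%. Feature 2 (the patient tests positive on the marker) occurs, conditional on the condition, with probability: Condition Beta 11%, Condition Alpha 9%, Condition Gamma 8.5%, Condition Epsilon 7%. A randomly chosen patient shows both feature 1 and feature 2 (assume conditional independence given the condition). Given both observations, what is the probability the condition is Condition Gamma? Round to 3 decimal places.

0.281

Prior × likelihood for each hypothesis:
  Condition Beta: 0.172 × 0.14 × 0.11 = 0.0026488
  Condition Alpha: 0.076 × 0.278 × 0.09 = 0.00190152
  Condition Gamma: 0.304 × 0.0925 × 0.085 = 0.0023902
  Condition Epsilon: 0.448 × 0.05 × 0.07 = 0.001568
Sum = 0.00850852.
P(Condition Gamma | evidence) = 0.0023902 / 0.00850852 ≈ 0.281.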